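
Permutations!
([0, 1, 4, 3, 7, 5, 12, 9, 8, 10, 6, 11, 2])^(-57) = (2 12 6 10 9 7 4)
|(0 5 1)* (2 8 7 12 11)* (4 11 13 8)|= |(0 5 1)(2 4 11)(7 12 13 8)|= 12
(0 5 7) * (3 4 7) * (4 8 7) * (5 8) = (0 8 7)(3 5) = [8, 1, 2, 5, 4, 3, 6, 0, 7]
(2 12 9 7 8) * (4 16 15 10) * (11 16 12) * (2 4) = (2 11 16 15 10)(4 12 9 7 8) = [0, 1, 11, 3, 12, 5, 6, 8, 4, 7, 2, 16, 9, 13, 14, 10, 15]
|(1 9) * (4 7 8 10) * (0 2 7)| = |(0 2 7 8 10 4)(1 9)| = 6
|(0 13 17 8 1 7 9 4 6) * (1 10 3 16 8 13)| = |(0 1 7 9 4 6)(3 16 8 10)(13 17)| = 12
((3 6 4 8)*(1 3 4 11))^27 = ((1 3 6 11)(4 8))^27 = (1 11 6 3)(4 8)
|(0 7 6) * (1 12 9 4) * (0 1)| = 7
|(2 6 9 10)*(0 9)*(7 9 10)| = |(0 10 2 6)(7 9)| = 4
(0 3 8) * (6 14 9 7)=(0 3 8)(6 14 9 7)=[3, 1, 2, 8, 4, 5, 14, 6, 0, 7, 10, 11, 12, 13, 9]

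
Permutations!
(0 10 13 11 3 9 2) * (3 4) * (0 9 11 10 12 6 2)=(0 12 6 2 9)(3 11 4)(10 13)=[12, 1, 9, 11, 3, 5, 2, 7, 8, 0, 13, 4, 6, 10]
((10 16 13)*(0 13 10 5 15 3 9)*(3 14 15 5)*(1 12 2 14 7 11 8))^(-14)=((0 13 3 9)(1 12 2 14 15 7 11 8)(10 16))^(-14)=(16)(0 3)(1 2 15 11)(7 8 12 14)(9 13)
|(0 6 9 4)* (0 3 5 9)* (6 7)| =12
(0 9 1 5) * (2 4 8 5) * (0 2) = [9, 0, 4, 3, 8, 2, 6, 7, 5, 1] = (0 9 1)(2 4 8 5)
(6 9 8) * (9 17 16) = (6 17 16 9 8) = [0, 1, 2, 3, 4, 5, 17, 7, 6, 8, 10, 11, 12, 13, 14, 15, 9, 16]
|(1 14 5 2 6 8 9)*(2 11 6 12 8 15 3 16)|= |(1 14 5 11 6 15 3 16 2 12 8 9)|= 12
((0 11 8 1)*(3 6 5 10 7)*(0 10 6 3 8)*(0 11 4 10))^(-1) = (11)(0 1 8 7 10 4)(5 6)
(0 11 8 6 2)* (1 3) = (0 11 8 6 2)(1 3) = [11, 3, 0, 1, 4, 5, 2, 7, 6, 9, 10, 8]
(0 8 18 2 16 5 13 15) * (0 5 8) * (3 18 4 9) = (2 16 8 4 9 3 18)(5 13 15) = [0, 1, 16, 18, 9, 13, 6, 7, 4, 3, 10, 11, 12, 15, 14, 5, 8, 17, 2]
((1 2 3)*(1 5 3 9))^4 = (1 2 9)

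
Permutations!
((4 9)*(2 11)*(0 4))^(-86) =((0 4 9)(2 11))^(-86) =(11)(0 4 9)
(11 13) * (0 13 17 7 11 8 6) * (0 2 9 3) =(0 13 8 6 2 9 3)(7 11 17) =[13, 1, 9, 0, 4, 5, 2, 11, 6, 3, 10, 17, 12, 8, 14, 15, 16, 7]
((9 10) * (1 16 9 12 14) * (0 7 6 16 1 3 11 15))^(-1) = (0 15 11 3 14 12 10 9 16 6 7)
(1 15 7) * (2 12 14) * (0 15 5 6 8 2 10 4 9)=[15, 5, 12, 3, 9, 6, 8, 1, 2, 0, 4, 11, 14, 13, 10, 7]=(0 15 7 1 5 6 8 2 12 14 10 4 9)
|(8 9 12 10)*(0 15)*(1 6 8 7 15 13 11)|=|(0 13 11 1 6 8 9 12 10 7 15)|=11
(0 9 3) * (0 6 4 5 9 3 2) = (0 3 6 4 5 9 2) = [3, 1, 0, 6, 5, 9, 4, 7, 8, 2]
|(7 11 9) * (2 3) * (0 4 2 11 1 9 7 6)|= |(0 4 2 3 11 7 1 9 6)|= 9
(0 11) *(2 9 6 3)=(0 11)(2 9 6 3)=[11, 1, 9, 2, 4, 5, 3, 7, 8, 6, 10, 0]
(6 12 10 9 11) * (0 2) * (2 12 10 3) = (0 12 3 2)(6 10 9 11) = [12, 1, 0, 2, 4, 5, 10, 7, 8, 11, 9, 6, 3]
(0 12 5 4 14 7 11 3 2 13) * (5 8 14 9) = (0 12 8 14 7 11 3 2 13)(4 9 5) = [12, 1, 13, 2, 9, 4, 6, 11, 14, 5, 10, 3, 8, 0, 7]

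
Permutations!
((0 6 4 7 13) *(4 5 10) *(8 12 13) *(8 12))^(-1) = (0 13 12 7 4 10 5 6)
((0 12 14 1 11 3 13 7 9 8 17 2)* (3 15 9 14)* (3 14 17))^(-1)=(0 2 17 7 13 3 8 9 15 11 1 14 12)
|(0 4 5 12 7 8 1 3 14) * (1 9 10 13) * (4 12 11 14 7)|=|(0 12 4 5 11 14)(1 3 7 8 9 10 13)|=42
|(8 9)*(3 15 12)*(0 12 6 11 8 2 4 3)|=|(0 12)(2 4 3 15 6 11 8 9)|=8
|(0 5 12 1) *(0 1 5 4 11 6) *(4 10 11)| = 4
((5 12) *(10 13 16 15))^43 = ((5 12)(10 13 16 15))^43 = (5 12)(10 15 16 13)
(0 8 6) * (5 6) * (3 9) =(0 8 5 6)(3 9) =[8, 1, 2, 9, 4, 6, 0, 7, 5, 3]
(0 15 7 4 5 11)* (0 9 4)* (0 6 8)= (0 15 7 6 8)(4 5 11 9)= [15, 1, 2, 3, 5, 11, 8, 6, 0, 4, 10, 9, 12, 13, 14, 7]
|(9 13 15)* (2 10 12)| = |(2 10 12)(9 13 15)| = 3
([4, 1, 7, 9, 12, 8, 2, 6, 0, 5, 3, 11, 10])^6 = (0 5 3 12)(4 8 9 10)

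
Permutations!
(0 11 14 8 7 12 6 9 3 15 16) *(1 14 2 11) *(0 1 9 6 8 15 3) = (0 9)(1 14 15 16)(2 11)(7 12 8) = [9, 14, 11, 3, 4, 5, 6, 12, 7, 0, 10, 2, 8, 13, 15, 16, 1]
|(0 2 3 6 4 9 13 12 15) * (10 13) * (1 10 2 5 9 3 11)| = |(0 5 9 2 11 1 10 13 12 15)(3 6 4)| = 30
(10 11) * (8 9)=[0, 1, 2, 3, 4, 5, 6, 7, 9, 8, 11, 10]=(8 9)(10 11)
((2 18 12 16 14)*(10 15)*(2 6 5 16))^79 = (2 18 12)(5 6 14 16)(10 15)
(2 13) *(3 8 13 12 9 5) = [0, 1, 12, 8, 4, 3, 6, 7, 13, 5, 10, 11, 9, 2] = (2 12 9 5 3 8 13)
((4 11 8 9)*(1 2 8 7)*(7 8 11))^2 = ((1 2 11 8 9 4 7))^2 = (1 11 9 7 2 8 4)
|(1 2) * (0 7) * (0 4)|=|(0 7 4)(1 2)|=6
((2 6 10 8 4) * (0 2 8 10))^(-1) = ((10)(0 2 6)(4 8))^(-1) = (10)(0 6 2)(4 8)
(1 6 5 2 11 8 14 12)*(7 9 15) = (1 6 5 2 11 8 14 12)(7 9 15) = [0, 6, 11, 3, 4, 2, 5, 9, 14, 15, 10, 8, 1, 13, 12, 7]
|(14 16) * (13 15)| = |(13 15)(14 16)| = 2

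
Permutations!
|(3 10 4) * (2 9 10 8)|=6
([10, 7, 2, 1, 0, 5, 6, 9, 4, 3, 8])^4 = (10)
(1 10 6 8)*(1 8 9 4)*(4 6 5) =(1 10 5 4)(6 9) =[0, 10, 2, 3, 1, 4, 9, 7, 8, 6, 5]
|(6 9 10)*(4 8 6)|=|(4 8 6 9 10)|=5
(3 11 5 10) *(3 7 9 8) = [0, 1, 2, 11, 4, 10, 6, 9, 3, 8, 7, 5] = (3 11 5 10 7 9 8)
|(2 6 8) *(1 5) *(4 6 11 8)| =|(1 5)(2 11 8)(4 6)| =6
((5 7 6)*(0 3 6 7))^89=((7)(0 3 6 5))^89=(7)(0 3 6 5)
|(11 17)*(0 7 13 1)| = 4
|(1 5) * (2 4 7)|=6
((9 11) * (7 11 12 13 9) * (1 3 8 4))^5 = (1 3 8 4)(7 11)(9 13 12)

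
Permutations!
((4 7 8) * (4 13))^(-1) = ((4 7 8 13))^(-1) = (4 13 8 7)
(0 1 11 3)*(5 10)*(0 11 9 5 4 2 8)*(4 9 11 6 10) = (0 1 11 3 6 10 9 5 4 2 8) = [1, 11, 8, 6, 2, 4, 10, 7, 0, 5, 9, 3]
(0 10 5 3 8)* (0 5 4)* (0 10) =(3 8 5)(4 10) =[0, 1, 2, 8, 10, 3, 6, 7, 5, 9, 4]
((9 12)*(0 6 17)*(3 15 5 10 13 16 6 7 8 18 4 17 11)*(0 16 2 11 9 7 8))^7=(0 9 17 8 12 16 18 7 6 4)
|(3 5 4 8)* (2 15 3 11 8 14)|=6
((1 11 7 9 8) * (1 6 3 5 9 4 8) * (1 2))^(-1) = ((1 11 7 4 8 6 3 5 9 2))^(-1) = (1 2 9 5 3 6 8 4 7 11)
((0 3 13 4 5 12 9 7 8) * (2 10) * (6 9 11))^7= ((0 3 13 4 5 12 11 6 9 7 8)(2 10))^7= (0 6 4 8 11 13 7 12 3 9 5)(2 10)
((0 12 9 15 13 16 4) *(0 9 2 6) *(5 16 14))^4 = ((0 12 2 6)(4 9 15 13 14 5 16))^4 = (4 14 9 5 15 16 13)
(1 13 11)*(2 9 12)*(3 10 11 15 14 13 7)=(1 7 3 10 11)(2 9 12)(13 15 14)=[0, 7, 9, 10, 4, 5, 6, 3, 8, 12, 11, 1, 2, 15, 13, 14]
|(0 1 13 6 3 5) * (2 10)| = |(0 1 13 6 3 5)(2 10)| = 6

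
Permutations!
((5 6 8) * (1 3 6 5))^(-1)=(1 8 6 3)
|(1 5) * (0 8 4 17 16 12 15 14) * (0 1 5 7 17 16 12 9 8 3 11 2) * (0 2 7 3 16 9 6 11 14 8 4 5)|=30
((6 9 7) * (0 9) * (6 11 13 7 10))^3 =(13)(0 6 10 9)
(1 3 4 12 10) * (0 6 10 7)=(0 6 10 1 3 4 12 7)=[6, 3, 2, 4, 12, 5, 10, 0, 8, 9, 1, 11, 7]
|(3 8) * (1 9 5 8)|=5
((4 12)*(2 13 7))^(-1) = ((2 13 7)(4 12))^(-1) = (2 7 13)(4 12)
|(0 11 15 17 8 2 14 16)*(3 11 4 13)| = |(0 4 13 3 11 15 17 8 2 14 16)| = 11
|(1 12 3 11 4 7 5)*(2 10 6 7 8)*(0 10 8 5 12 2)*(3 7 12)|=|(0 10 6 12 7 3 11 4 5 1 2 8)|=12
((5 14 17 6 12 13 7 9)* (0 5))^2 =((0 5 14 17 6 12 13 7 9))^2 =(0 14 6 13 9 5 17 12 7)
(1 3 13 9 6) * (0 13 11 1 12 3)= [13, 0, 2, 11, 4, 5, 12, 7, 8, 6, 10, 1, 3, 9]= (0 13 9 6 12 3 11 1)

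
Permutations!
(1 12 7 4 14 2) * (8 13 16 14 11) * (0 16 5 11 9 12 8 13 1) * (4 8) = (0 16 14 2)(1 4 9 12 7 8)(5 11 13) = [16, 4, 0, 3, 9, 11, 6, 8, 1, 12, 10, 13, 7, 5, 2, 15, 14]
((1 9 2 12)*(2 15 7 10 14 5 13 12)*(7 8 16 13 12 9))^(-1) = ((1 7 10 14 5 12)(8 16 13 9 15))^(-1) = (1 12 5 14 10 7)(8 15 9 13 16)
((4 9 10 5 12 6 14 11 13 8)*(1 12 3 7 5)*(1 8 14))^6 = ((1 12 6)(3 7 5)(4 9 10 8)(11 13 14))^6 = (14)(4 10)(8 9)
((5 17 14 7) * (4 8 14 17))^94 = (17)(4 5 7 14 8) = ((17)(4 8 14 7 5))^94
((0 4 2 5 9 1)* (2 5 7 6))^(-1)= (0 1 9 5 4)(2 6 7)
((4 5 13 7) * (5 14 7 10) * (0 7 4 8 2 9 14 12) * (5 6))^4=(0 9)(2 12)(4 8)(7 14)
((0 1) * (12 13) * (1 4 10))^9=(0 4 10 1)(12 13)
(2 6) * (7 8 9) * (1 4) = (1 4)(2 6)(7 8 9) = [0, 4, 6, 3, 1, 5, 2, 8, 9, 7]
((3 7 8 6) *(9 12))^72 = ((3 7 8 6)(9 12))^72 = (12)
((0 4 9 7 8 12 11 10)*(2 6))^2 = (0 9 8 11)(4 7 12 10)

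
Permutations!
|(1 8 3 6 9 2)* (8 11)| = 7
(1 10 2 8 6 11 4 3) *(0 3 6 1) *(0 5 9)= [3, 10, 8, 5, 6, 9, 11, 7, 1, 0, 2, 4]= (0 3 5 9)(1 10 2 8)(4 6 11)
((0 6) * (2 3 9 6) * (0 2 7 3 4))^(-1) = (0 4 2 6 9 3 7) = ((0 7 3 9 6 2 4))^(-1)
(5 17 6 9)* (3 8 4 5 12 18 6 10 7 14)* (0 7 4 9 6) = (0 7 14 3 8 9 12 18)(4 5 17 10) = [7, 1, 2, 8, 5, 17, 6, 14, 9, 12, 4, 11, 18, 13, 3, 15, 16, 10, 0]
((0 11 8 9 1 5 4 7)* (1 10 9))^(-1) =(0 7 4 5 1 8 11)(9 10)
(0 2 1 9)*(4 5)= (0 2 1 9)(4 5)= [2, 9, 1, 3, 5, 4, 6, 7, 8, 0]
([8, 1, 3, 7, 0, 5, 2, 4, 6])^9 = (0 6 3 4 8 2 7)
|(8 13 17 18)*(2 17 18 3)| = 3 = |(2 17 3)(8 13 18)|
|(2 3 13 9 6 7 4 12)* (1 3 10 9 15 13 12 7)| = 14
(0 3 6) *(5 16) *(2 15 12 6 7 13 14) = [3, 1, 15, 7, 4, 16, 0, 13, 8, 9, 10, 11, 6, 14, 2, 12, 5] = (0 3 7 13 14 2 15 12 6)(5 16)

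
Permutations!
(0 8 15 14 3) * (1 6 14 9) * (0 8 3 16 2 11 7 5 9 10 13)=(0 3 8 15 10 13)(1 6 14 16 2 11 7 5 9)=[3, 6, 11, 8, 4, 9, 14, 5, 15, 1, 13, 7, 12, 0, 16, 10, 2]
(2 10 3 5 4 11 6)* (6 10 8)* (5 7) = (2 8 6)(3 7 5 4 11 10) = [0, 1, 8, 7, 11, 4, 2, 5, 6, 9, 3, 10]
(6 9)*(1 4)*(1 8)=[0, 4, 2, 3, 8, 5, 9, 7, 1, 6]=(1 4 8)(6 9)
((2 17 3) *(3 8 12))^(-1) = (2 3 12 8 17)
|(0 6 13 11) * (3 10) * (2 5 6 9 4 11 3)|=12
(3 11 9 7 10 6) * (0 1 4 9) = (0 1 4 9 7 10 6 3 11) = [1, 4, 2, 11, 9, 5, 3, 10, 8, 7, 6, 0]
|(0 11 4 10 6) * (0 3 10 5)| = 12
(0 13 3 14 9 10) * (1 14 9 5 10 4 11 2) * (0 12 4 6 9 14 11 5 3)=(0 13)(1 11 2)(3 14)(4 5 10 12)(6 9)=[13, 11, 1, 14, 5, 10, 9, 7, 8, 6, 12, 2, 4, 0, 3]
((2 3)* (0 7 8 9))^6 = ((0 7 8 9)(2 3))^6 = (0 8)(7 9)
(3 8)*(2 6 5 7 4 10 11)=(2 6 5 7 4 10 11)(3 8)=[0, 1, 6, 8, 10, 7, 5, 4, 3, 9, 11, 2]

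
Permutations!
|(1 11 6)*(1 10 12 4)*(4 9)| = 7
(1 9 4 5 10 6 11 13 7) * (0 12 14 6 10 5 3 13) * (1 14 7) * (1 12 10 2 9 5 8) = (0 10 2 9 4 3 13 12 7 14 6 11)(1 5 8) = [10, 5, 9, 13, 3, 8, 11, 14, 1, 4, 2, 0, 7, 12, 6]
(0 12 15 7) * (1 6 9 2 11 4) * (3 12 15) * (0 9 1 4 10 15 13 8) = [13, 6, 11, 12, 4, 5, 1, 9, 0, 2, 15, 10, 3, 8, 14, 7] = (0 13 8)(1 6)(2 11 10 15 7 9)(3 12)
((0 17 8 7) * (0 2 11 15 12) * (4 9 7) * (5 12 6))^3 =(0 4 2 6)(5 17 9 11)(7 15 12 8)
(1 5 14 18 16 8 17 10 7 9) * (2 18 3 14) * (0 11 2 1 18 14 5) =(0 11 2 14 3 5 1)(7 9 18 16 8 17 10) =[11, 0, 14, 5, 4, 1, 6, 9, 17, 18, 7, 2, 12, 13, 3, 15, 8, 10, 16]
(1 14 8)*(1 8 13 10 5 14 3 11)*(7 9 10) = (1 3 11)(5 14 13 7 9 10) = [0, 3, 2, 11, 4, 14, 6, 9, 8, 10, 5, 1, 12, 7, 13]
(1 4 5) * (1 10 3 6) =(1 4 5 10 3 6) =[0, 4, 2, 6, 5, 10, 1, 7, 8, 9, 3]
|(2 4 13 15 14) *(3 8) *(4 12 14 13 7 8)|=12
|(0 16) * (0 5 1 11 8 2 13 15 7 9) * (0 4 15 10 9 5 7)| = 13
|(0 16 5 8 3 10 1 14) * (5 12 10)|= 6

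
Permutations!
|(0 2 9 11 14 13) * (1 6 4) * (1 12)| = 12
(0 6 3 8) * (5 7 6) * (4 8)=(0 5 7 6 3 4 8)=[5, 1, 2, 4, 8, 7, 3, 6, 0]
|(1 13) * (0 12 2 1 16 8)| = 7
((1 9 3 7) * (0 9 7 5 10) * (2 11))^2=(11)(0 3 10 9 5)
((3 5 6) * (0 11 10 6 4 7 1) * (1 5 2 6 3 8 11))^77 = ((0 1)(2 6 8 11 10 3)(4 7 5))^77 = (0 1)(2 3 10 11 8 6)(4 5 7)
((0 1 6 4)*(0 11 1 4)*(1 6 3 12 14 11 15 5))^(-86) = (0 1 11 15 12)(3 6 5 14 4)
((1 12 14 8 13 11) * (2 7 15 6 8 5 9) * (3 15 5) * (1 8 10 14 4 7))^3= (1 7 2 4 9 12 5)(3 10 15 14 6)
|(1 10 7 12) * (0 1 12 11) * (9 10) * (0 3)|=7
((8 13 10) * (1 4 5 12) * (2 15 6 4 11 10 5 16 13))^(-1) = ((1 11 10 8 2 15 6 4 16 13 5 12))^(-1) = (1 12 5 13 16 4 6 15 2 8 10 11)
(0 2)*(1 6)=(0 2)(1 6)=[2, 6, 0, 3, 4, 5, 1]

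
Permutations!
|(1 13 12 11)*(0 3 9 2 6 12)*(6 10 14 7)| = |(0 3 9 2 10 14 7 6 12 11 1 13)| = 12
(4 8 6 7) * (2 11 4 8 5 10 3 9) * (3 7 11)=(2 3 9)(4 5 10 7 8 6 11)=[0, 1, 3, 9, 5, 10, 11, 8, 6, 2, 7, 4]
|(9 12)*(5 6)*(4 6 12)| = |(4 6 5 12 9)| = 5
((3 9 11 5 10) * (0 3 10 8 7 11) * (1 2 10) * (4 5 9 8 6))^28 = (0 11 8)(1 2 10)(3 9 7)(4 5 6)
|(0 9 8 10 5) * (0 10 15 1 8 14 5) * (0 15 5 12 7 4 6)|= 35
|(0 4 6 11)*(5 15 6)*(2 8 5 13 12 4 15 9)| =|(0 15 6 11)(2 8 5 9)(4 13 12)| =12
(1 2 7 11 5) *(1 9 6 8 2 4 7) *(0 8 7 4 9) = (0 8 2 1 9 6 7 11 5) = [8, 9, 1, 3, 4, 0, 7, 11, 2, 6, 10, 5]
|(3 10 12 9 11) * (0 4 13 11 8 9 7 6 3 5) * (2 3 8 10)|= |(0 4 13 11 5)(2 3)(6 8 9 10 12 7)|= 30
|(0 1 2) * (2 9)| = 4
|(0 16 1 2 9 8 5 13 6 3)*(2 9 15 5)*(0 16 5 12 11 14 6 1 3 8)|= 70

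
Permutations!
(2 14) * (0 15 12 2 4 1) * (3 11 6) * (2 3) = (0 15 12 3 11 6 2 14 4 1) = [15, 0, 14, 11, 1, 5, 2, 7, 8, 9, 10, 6, 3, 13, 4, 12]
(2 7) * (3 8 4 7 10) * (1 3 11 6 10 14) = (1 3 8 4 7 2 14)(6 10 11) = [0, 3, 14, 8, 7, 5, 10, 2, 4, 9, 11, 6, 12, 13, 1]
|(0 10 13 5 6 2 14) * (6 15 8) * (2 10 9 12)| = |(0 9 12 2 14)(5 15 8 6 10 13)| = 30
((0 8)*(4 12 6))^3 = (12)(0 8)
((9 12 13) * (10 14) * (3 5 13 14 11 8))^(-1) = ((3 5 13 9 12 14 10 11 8))^(-1) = (3 8 11 10 14 12 9 13 5)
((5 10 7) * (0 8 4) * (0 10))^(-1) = ((0 8 4 10 7 5))^(-1) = (0 5 7 10 4 8)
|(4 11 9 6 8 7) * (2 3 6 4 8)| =6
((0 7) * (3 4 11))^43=(0 7)(3 4 11)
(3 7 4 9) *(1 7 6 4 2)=(1 7 2)(3 6 4 9)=[0, 7, 1, 6, 9, 5, 4, 2, 8, 3]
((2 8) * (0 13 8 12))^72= ((0 13 8 2 12))^72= (0 8 12 13 2)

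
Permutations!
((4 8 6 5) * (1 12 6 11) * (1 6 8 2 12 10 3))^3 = (2 11 4 8 5 12 6)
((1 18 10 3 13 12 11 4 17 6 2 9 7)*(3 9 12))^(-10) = (18)(2 11 17)(4 6 12)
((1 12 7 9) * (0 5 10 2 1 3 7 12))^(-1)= ((12)(0 5 10 2 1)(3 7 9))^(-1)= (12)(0 1 2 10 5)(3 9 7)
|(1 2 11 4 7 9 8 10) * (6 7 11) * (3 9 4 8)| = 8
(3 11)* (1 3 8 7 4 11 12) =[0, 3, 2, 12, 11, 5, 6, 4, 7, 9, 10, 8, 1] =(1 3 12)(4 11 8 7)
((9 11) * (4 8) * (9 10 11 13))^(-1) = ((4 8)(9 13)(10 11))^(-1) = (4 8)(9 13)(10 11)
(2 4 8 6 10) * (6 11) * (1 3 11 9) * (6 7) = (1 3 11 7 6 10 2 4 8 9) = [0, 3, 4, 11, 8, 5, 10, 6, 9, 1, 2, 7]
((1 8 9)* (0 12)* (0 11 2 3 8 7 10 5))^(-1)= (0 5 10 7 1 9 8 3 2 11 12)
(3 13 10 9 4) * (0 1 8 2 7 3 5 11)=[1, 8, 7, 13, 5, 11, 6, 3, 2, 4, 9, 0, 12, 10]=(0 1 8 2 7 3 13 10 9 4 5 11)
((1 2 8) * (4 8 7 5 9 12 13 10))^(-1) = (1 8 4 10 13 12 9 5 7 2)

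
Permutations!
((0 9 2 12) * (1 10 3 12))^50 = ((0 9 2 1 10 3 12))^50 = (0 9 2 1 10 3 12)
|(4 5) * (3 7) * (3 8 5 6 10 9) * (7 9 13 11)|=8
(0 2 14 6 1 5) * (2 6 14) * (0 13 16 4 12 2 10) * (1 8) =(0 6 8 1 5 13 16 4 12 2 10) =[6, 5, 10, 3, 12, 13, 8, 7, 1, 9, 0, 11, 2, 16, 14, 15, 4]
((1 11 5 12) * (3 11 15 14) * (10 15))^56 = (15)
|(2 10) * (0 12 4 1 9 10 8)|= |(0 12 4 1 9 10 2 8)|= 8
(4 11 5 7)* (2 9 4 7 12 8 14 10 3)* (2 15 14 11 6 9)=[0, 1, 2, 15, 6, 12, 9, 7, 11, 4, 3, 5, 8, 13, 10, 14]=(3 15 14 10)(4 6 9)(5 12 8 11)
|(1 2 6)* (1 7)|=|(1 2 6 7)|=4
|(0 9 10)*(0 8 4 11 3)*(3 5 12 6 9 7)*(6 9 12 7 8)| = |(0 8 4 11 5 7 3)(6 12 9 10)| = 28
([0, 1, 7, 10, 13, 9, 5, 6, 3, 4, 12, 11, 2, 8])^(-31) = (2 6 9 13 3 12 7 5 4 8 10)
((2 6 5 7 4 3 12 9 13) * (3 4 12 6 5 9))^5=((2 5 7 12 3 6 9 13))^5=(2 6 7 13 3 5 9 12)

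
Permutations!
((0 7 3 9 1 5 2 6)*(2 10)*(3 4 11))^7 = (0 5 11 6 1 4 2 9 7 10 3)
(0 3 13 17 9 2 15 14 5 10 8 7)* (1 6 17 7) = (0 3 13 7)(1 6 17 9 2 15 14 5 10 8) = [3, 6, 15, 13, 4, 10, 17, 0, 1, 2, 8, 11, 12, 7, 5, 14, 16, 9]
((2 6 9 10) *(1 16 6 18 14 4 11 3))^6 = ((1 16 6 9 10 2 18 14 4 11 3))^6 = (1 18 16 14 6 4 9 11 10 3 2)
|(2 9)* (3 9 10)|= 4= |(2 10 3 9)|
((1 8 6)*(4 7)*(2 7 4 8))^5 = (8)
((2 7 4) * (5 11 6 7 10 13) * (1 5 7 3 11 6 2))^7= (1 13 11 5 7 2 6 4 10 3)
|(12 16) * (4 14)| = |(4 14)(12 16)| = 2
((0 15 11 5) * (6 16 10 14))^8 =(16)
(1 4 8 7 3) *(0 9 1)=[9, 4, 2, 0, 8, 5, 6, 3, 7, 1]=(0 9 1 4 8 7 3)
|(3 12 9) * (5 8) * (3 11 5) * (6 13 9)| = 8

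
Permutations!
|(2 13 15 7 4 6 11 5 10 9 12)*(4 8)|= 12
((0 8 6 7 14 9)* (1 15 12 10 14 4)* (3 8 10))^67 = (0 9 14 10)(1 3 7 15 8 4 12 6)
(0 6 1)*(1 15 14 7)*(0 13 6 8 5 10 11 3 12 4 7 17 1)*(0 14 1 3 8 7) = (0 7 14 17 3 12 4)(1 13 6 15)(5 10 11 8) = [7, 13, 2, 12, 0, 10, 15, 14, 5, 9, 11, 8, 4, 6, 17, 1, 16, 3]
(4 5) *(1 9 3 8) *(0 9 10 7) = (0 9 3 8 1 10 7)(4 5) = [9, 10, 2, 8, 5, 4, 6, 0, 1, 3, 7]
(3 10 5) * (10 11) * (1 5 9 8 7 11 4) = (1 5 3 4)(7 11 10 9 8) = [0, 5, 2, 4, 1, 3, 6, 11, 7, 8, 9, 10]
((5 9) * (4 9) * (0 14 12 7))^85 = ((0 14 12 7)(4 9 5))^85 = (0 14 12 7)(4 9 5)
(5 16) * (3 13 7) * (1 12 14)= (1 12 14)(3 13 7)(5 16)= [0, 12, 2, 13, 4, 16, 6, 3, 8, 9, 10, 11, 14, 7, 1, 15, 5]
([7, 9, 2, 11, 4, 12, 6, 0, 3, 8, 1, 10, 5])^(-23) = [7, 9, 2, 11, 4, 12, 6, 0, 3, 8, 1, 10, 5]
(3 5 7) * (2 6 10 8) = (2 6 10 8)(3 5 7) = [0, 1, 6, 5, 4, 7, 10, 3, 2, 9, 8]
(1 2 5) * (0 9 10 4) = (0 9 10 4)(1 2 5) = [9, 2, 5, 3, 0, 1, 6, 7, 8, 10, 4]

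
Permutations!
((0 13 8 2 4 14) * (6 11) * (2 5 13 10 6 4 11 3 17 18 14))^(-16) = (0 18 3 10 14 17 6)(2 4 11)(5 8 13)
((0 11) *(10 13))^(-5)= ((0 11)(10 13))^(-5)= (0 11)(10 13)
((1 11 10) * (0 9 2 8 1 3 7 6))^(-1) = ((0 9 2 8 1 11 10 3 7 6))^(-1) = (0 6 7 3 10 11 1 8 2 9)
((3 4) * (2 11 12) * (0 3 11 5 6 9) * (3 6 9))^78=(0 2 4)(3 9 12)(5 11 6)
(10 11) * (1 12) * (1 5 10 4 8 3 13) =(1 12 5 10 11 4 8 3 13) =[0, 12, 2, 13, 8, 10, 6, 7, 3, 9, 11, 4, 5, 1]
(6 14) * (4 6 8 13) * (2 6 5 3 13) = (2 6 14 8)(3 13 4 5) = [0, 1, 6, 13, 5, 3, 14, 7, 2, 9, 10, 11, 12, 4, 8]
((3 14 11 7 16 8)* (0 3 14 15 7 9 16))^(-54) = (0 15)(3 7)(8 14 11 9 16)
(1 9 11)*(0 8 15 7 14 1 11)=(0 8 15 7 14 1 9)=[8, 9, 2, 3, 4, 5, 6, 14, 15, 0, 10, 11, 12, 13, 1, 7]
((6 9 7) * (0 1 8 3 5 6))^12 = (0 5)(1 6)(3 7)(8 9)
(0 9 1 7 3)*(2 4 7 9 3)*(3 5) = [5, 9, 4, 0, 7, 3, 6, 2, 8, 1] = (0 5 3)(1 9)(2 4 7)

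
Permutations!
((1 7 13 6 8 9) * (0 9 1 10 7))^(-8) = (13)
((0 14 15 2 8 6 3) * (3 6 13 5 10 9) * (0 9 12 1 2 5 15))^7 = ((0 14)(1 2 8 13 15 5 10 12)(3 9))^7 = (0 14)(1 12 10 5 15 13 8 2)(3 9)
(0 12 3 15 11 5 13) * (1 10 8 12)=(0 1 10 8 12 3 15 11 5 13)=[1, 10, 2, 15, 4, 13, 6, 7, 12, 9, 8, 5, 3, 0, 14, 11]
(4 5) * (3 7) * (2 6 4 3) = [0, 1, 6, 7, 5, 3, 4, 2] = (2 6 4 5 3 7)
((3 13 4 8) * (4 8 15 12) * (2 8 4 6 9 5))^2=((2 8 3 13 4 15 12 6 9 5))^2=(2 3 4 12 9)(5 8 13 15 6)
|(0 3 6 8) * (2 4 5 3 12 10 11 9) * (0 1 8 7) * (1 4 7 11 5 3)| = |(0 12 10 5 1 8 4 3 6 11 9 2 7)| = 13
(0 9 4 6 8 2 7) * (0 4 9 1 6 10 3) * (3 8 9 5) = [1, 6, 7, 0, 10, 3, 9, 4, 2, 5, 8] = (0 1 6 9 5 3)(2 7 4 10 8)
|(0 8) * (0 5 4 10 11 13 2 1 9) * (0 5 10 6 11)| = 24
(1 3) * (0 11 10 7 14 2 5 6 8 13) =(0 11 10 7 14 2 5 6 8 13)(1 3) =[11, 3, 5, 1, 4, 6, 8, 14, 13, 9, 7, 10, 12, 0, 2]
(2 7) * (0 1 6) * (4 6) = (0 1 4 6)(2 7) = [1, 4, 7, 3, 6, 5, 0, 2]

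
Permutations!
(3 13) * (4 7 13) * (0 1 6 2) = (0 1 6 2)(3 4 7 13) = [1, 6, 0, 4, 7, 5, 2, 13, 8, 9, 10, 11, 12, 3]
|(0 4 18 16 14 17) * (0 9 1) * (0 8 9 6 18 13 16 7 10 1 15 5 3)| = |(0 4 13 16 14 17 6 18 7 10 1 8 9 15 5 3)| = 16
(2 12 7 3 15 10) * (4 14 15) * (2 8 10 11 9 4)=[0, 1, 12, 2, 14, 5, 6, 3, 10, 4, 8, 9, 7, 13, 15, 11]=(2 12 7 3)(4 14 15 11 9)(8 10)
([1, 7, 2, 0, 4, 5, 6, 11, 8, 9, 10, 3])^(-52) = [11, 3, 2, 7, 4, 5, 6, 0, 8, 9, 10, 1]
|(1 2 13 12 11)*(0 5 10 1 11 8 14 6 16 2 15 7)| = |(0 5 10 1 15 7)(2 13 12 8 14 6 16)| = 42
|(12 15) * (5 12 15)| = 2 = |(15)(5 12)|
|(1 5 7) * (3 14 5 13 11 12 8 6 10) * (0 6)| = 12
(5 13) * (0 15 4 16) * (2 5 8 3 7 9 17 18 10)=(0 15 4 16)(2 5 13 8 3 7 9 17 18 10)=[15, 1, 5, 7, 16, 13, 6, 9, 3, 17, 2, 11, 12, 8, 14, 4, 0, 18, 10]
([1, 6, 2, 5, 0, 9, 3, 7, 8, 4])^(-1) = (0 4 9 5 3 6 1)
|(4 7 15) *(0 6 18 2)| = 12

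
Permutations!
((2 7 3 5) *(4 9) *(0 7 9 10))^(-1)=(0 10 4 9 2 5 3 7)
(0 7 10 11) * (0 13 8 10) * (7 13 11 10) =(0 13 8 7) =[13, 1, 2, 3, 4, 5, 6, 0, 7, 9, 10, 11, 12, 8]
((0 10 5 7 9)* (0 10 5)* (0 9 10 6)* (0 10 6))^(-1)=((0 5 7 6 10 9))^(-1)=(0 9 10 6 7 5)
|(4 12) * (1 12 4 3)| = 3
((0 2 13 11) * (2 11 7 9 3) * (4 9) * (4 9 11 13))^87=((0 13 7 9 3 2 4 11))^87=(0 11 4 2 3 9 7 13)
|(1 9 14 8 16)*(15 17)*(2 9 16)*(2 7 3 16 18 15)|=11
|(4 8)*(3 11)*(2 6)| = |(2 6)(3 11)(4 8)| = 2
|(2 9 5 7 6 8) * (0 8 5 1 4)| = 6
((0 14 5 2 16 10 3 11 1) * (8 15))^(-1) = (0 1 11 3 10 16 2 5 14)(8 15)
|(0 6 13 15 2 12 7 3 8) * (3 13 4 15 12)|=21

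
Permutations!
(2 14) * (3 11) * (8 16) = [0, 1, 14, 11, 4, 5, 6, 7, 16, 9, 10, 3, 12, 13, 2, 15, 8] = (2 14)(3 11)(8 16)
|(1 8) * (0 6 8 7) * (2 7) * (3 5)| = |(0 6 8 1 2 7)(3 5)| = 6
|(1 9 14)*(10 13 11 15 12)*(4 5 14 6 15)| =|(1 9 6 15 12 10 13 11 4 5 14)| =11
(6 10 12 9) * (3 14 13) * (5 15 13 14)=(3 5 15 13)(6 10 12 9)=[0, 1, 2, 5, 4, 15, 10, 7, 8, 6, 12, 11, 9, 3, 14, 13]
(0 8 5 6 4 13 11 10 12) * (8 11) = (0 11 10 12)(4 13 8 5 6) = [11, 1, 2, 3, 13, 6, 4, 7, 5, 9, 12, 10, 0, 8]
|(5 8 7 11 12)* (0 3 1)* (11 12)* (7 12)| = |(0 3 1)(5 8 12)| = 3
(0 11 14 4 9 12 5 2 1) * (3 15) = [11, 0, 1, 15, 9, 2, 6, 7, 8, 12, 10, 14, 5, 13, 4, 3] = (0 11 14 4 9 12 5 2 1)(3 15)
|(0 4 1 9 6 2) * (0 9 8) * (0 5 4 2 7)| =|(0 2 9 6 7)(1 8 5 4)| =20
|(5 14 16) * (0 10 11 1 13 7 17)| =|(0 10 11 1 13 7 17)(5 14 16)| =21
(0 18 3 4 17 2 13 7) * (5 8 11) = (0 18 3 4 17 2 13 7)(5 8 11) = [18, 1, 13, 4, 17, 8, 6, 0, 11, 9, 10, 5, 12, 7, 14, 15, 16, 2, 3]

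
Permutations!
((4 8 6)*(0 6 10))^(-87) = (0 8 6 10 4)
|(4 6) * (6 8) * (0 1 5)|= 3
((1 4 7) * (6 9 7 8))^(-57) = (1 6)(4 9)(7 8)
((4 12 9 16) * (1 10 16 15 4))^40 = ((1 10 16)(4 12 9 15))^40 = (1 10 16)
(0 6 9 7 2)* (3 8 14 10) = [6, 1, 0, 8, 4, 5, 9, 2, 14, 7, 3, 11, 12, 13, 10] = (0 6 9 7 2)(3 8 14 10)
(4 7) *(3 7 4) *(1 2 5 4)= [0, 2, 5, 7, 1, 4, 6, 3]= (1 2 5 4)(3 7)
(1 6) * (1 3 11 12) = (1 6 3 11 12) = [0, 6, 2, 11, 4, 5, 3, 7, 8, 9, 10, 12, 1]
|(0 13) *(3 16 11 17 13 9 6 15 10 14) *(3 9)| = 30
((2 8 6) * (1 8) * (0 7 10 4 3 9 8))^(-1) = (0 1 2 6 8 9 3 4 10 7)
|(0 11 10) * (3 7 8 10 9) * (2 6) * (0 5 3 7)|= |(0 11 9 7 8 10 5 3)(2 6)|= 8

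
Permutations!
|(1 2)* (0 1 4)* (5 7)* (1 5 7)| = 5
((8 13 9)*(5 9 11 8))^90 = ((5 9)(8 13 11))^90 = (13)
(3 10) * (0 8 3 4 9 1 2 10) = (0 8 3)(1 2 10 4 9) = [8, 2, 10, 0, 9, 5, 6, 7, 3, 1, 4]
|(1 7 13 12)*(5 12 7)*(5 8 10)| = |(1 8 10 5 12)(7 13)| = 10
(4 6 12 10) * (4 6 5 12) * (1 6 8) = (1 6 4 5 12 10 8) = [0, 6, 2, 3, 5, 12, 4, 7, 1, 9, 8, 11, 10]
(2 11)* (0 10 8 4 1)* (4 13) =(0 10 8 13 4 1)(2 11) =[10, 0, 11, 3, 1, 5, 6, 7, 13, 9, 8, 2, 12, 4]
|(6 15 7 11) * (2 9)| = 4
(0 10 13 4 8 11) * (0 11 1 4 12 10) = (1 4 8)(10 13 12) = [0, 4, 2, 3, 8, 5, 6, 7, 1, 9, 13, 11, 10, 12]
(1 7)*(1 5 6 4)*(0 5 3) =(0 5 6 4 1 7 3) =[5, 7, 2, 0, 1, 6, 4, 3]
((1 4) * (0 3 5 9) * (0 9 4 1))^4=((9)(0 3 5 4))^4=(9)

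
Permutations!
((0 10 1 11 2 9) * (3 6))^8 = (0 1 2)(9 10 11) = ((0 10 1 11 2 9)(3 6))^8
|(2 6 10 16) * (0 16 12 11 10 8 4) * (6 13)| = 21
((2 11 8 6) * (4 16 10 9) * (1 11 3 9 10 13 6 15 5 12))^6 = (2 6 13 16 4 9 3)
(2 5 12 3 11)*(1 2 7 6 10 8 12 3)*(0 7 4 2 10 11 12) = (0 7 6 11 4 2 5 3 12 1 10 8) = [7, 10, 5, 12, 2, 3, 11, 6, 0, 9, 8, 4, 1]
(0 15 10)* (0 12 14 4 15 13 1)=(0 13 1)(4 15 10 12 14)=[13, 0, 2, 3, 15, 5, 6, 7, 8, 9, 12, 11, 14, 1, 4, 10]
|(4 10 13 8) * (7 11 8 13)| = |(13)(4 10 7 11 8)| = 5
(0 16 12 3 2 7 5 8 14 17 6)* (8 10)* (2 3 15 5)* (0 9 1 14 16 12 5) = [12, 14, 7, 3, 4, 10, 9, 2, 16, 1, 8, 11, 15, 13, 17, 0, 5, 6] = (0 12 15)(1 14 17 6 9)(2 7)(5 10 8 16)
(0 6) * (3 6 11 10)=[11, 1, 2, 6, 4, 5, 0, 7, 8, 9, 3, 10]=(0 11 10 3 6)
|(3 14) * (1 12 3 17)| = 5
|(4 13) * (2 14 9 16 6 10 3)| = 14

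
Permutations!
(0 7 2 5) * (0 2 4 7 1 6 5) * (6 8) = (0 1 8 6 5 2)(4 7) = [1, 8, 0, 3, 7, 2, 5, 4, 6]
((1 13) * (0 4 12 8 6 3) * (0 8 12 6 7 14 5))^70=((0 4 6 3 8 7 14 5)(1 13))^70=(0 14 8 6)(3 4 5 7)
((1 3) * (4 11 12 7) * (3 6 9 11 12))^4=((1 6 9 11 3)(4 12 7))^4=(1 3 11 9 6)(4 12 7)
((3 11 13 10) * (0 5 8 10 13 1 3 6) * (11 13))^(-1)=((0 5 8 10 6)(1 3 13 11))^(-1)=(0 6 10 8 5)(1 11 13 3)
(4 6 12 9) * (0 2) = (0 2)(4 6 12 9) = [2, 1, 0, 3, 6, 5, 12, 7, 8, 4, 10, 11, 9]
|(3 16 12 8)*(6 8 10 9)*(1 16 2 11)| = 10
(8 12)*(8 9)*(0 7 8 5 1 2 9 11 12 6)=(0 7 8 6)(1 2 9 5)(11 12)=[7, 2, 9, 3, 4, 1, 0, 8, 6, 5, 10, 12, 11]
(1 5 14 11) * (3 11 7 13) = (1 5 14 7 13 3 11) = [0, 5, 2, 11, 4, 14, 6, 13, 8, 9, 10, 1, 12, 3, 7]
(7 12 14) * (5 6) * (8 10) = [0, 1, 2, 3, 4, 6, 5, 12, 10, 9, 8, 11, 14, 13, 7] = (5 6)(7 12 14)(8 10)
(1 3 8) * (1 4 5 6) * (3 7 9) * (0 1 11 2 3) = (0 1 7 9)(2 3 8 4 5 6 11) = [1, 7, 3, 8, 5, 6, 11, 9, 4, 0, 10, 2]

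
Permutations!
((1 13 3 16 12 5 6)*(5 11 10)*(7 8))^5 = (1 11 13 10 3 5 16 6 12)(7 8)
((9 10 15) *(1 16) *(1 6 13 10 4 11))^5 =(1 15 16 9 6 4 13 11 10)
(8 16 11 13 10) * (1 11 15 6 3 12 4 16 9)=(1 11 13 10 8 9)(3 12 4 16 15 6)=[0, 11, 2, 12, 16, 5, 3, 7, 9, 1, 8, 13, 4, 10, 14, 6, 15]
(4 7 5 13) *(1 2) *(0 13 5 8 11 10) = (0 13 4 7 8 11 10)(1 2) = [13, 2, 1, 3, 7, 5, 6, 8, 11, 9, 0, 10, 12, 4]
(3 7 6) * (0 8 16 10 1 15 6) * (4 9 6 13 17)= (0 8 16 10 1 15 13 17 4 9 6 3 7)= [8, 15, 2, 7, 9, 5, 3, 0, 16, 6, 1, 11, 12, 17, 14, 13, 10, 4]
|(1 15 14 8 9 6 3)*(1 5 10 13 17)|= 11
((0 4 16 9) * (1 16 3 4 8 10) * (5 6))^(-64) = (0 10 16)(1 9 8)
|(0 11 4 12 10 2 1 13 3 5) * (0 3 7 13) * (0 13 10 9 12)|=|(0 11 4)(1 13 7 10 2)(3 5)(9 12)|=30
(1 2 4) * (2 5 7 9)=[0, 5, 4, 3, 1, 7, 6, 9, 8, 2]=(1 5 7 9 2 4)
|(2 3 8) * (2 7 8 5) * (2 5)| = 2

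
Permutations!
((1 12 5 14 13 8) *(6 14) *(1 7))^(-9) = (1 7 8 13 14 6 5 12) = ((1 12 5 6 14 13 8 7))^(-9)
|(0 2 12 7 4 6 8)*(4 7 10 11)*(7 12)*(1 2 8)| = 8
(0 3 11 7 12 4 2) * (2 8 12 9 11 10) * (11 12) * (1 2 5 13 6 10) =(0 3 1 2)(4 8 11 7 9 12)(5 13 6 10) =[3, 2, 0, 1, 8, 13, 10, 9, 11, 12, 5, 7, 4, 6]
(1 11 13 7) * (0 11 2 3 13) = [11, 2, 3, 13, 4, 5, 6, 1, 8, 9, 10, 0, 12, 7] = (0 11)(1 2 3 13 7)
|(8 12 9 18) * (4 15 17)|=12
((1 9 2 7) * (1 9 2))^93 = ((1 2 7 9))^93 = (1 2 7 9)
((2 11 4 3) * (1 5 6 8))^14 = (1 6)(2 4)(3 11)(5 8)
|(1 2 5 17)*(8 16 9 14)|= 4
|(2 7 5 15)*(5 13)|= 5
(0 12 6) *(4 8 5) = [12, 1, 2, 3, 8, 4, 0, 7, 5, 9, 10, 11, 6] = (0 12 6)(4 8 5)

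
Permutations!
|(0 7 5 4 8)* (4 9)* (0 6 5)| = 10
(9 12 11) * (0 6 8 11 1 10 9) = (0 6 8 11)(1 10 9 12) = [6, 10, 2, 3, 4, 5, 8, 7, 11, 12, 9, 0, 1]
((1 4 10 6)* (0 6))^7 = (0 1 10 6 4)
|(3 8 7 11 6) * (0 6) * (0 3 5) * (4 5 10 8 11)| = |(0 6 10 8 7 4 5)(3 11)| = 14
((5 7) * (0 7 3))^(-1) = (0 3 5 7)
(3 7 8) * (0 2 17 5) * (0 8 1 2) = (1 2 17 5 8 3 7) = [0, 2, 17, 7, 4, 8, 6, 1, 3, 9, 10, 11, 12, 13, 14, 15, 16, 5]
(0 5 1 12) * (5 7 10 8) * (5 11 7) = (0 5 1 12)(7 10 8 11) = [5, 12, 2, 3, 4, 1, 6, 10, 11, 9, 8, 7, 0]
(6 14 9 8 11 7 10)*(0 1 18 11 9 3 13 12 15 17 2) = (0 1 18 11 7 10 6 14 3 13 12 15 17 2)(8 9) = [1, 18, 0, 13, 4, 5, 14, 10, 9, 8, 6, 7, 15, 12, 3, 17, 16, 2, 11]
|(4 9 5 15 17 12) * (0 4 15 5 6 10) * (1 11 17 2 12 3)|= 60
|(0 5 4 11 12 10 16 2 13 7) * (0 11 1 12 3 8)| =13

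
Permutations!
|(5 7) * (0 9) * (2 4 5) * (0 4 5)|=3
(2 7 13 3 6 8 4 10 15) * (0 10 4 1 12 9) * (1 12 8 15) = (0 10 1 8 12 9)(2 7 13 3 6 15) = [10, 8, 7, 6, 4, 5, 15, 13, 12, 0, 1, 11, 9, 3, 14, 2]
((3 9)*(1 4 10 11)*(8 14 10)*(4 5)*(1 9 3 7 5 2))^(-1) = ((1 2)(4 8 14 10 11 9 7 5))^(-1) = (1 2)(4 5 7 9 11 10 14 8)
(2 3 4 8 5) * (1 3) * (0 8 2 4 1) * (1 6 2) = [8, 3, 0, 6, 1, 4, 2, 7, 5] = (0 8 5 4 1 3 6 2)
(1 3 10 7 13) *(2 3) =(1 2 3 10 7 13) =[0, 2, 3, 10, 4, 5, 6, 13, 8, 9, 7, 11, 12, 1]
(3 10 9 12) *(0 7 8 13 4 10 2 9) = [7, 1, 9, 2, 10, 5, 6, 8, 13, 12, 0, 11, 3, 4] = (0 7 8 13 4 10)(2 9 12 3)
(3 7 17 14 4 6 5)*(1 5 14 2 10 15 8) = (1 5 3 7 17 2 10 15 8)(4 6 14) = [0, 5, 10, 7, 6, 3, 14, 17, 1, 9, 15, 11, 12, 13, 4, 8, 16, 2]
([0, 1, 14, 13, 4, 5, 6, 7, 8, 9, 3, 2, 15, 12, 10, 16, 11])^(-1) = [0, 1, 11, 10, 4, 5, 6, 7, 8, 9, 14, 16, 13, 3, 2, 12, 15]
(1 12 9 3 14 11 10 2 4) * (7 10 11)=(1 12 9 3 14 7 10 2 4)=[0, 12, 4, 14, 1, 5, 6, 10, 8, 3, 2, 11, 9, 13, 7]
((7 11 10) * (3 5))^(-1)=((3 5)(7 11 10))^(-1)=(3 5)(7 10 11)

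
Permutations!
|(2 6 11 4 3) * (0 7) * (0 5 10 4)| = 9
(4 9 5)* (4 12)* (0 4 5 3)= [4, 1, 2, 0, 9, 12, 6, 7, 8, 3, 10, 11, 5]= (0 4 9 3)(5 12)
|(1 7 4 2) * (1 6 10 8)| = 7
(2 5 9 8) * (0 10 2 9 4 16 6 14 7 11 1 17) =[10, 17, 5, 3, 16, 4, 14, 11, 9, 8, 2, 1, 12, 13, 7, 15, 6, 0] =(0 10 2 5 4 16 6 14 7 11 1 17)(8 9)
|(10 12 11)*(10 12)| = |(11 12)| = 2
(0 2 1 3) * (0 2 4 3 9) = (0 4 3 2 1 9) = [4, 9, 1, 2, 3, 5, 6, 7, 8, 0]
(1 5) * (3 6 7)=(1 5)(3 6 7)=[0, 5, 2, 6, 4, 1, 7, 3]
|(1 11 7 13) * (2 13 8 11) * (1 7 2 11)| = 6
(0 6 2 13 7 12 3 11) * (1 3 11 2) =(0 6 1 3 2 13 7 12 11) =[6, 3, 13, 2, 4, 5, 1, 12, 8, 9, 10, 0, 11, 7]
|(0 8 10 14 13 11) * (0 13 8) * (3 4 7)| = 6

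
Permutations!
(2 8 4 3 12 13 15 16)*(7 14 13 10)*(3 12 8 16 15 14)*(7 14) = [0, 1, 16, 8, 12, 5, 6, 3, 4, 9, 14, 11, 10, 7, 13, 15, 2] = (2 16)(3 8 4 12 10 14 13 7)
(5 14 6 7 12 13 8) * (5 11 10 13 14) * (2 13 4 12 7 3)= (2 13 8 11 10 4 12 14 6 3)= [0, 1, 13, 2, 12, 5, 3, 7, 11, 9, 4, 10, 14, 8, 6]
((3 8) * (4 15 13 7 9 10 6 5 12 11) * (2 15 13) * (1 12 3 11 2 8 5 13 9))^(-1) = ((1 12 2 15 8 11 4 9 10 6 13 7)(3 5))^(-1) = (1 7 13 6 10 9 4 11 8 15 2 12)(3 5)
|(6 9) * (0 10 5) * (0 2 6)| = |(0 10 5 2 6 9)| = 6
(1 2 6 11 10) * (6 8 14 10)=[0, 2, 8, 3, 4, 5, 11, 7, 14, 9, 1, 6, 12, 13, 10]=(1 2 8 14 10)(6 11)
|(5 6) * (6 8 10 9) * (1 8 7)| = 7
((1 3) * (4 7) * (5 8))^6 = (8)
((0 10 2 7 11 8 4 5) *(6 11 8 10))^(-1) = (0 5 4 8 7 2 10 11 6)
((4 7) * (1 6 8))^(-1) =((1 6 8)(4 7))^(-1) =(1 8 6)(4 7)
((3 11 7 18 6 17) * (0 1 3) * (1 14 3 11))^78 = (0 18 1)(3 17 7)(6 11 14)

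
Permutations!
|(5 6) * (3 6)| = 3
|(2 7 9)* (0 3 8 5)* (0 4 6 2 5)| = |(0 3 8)(2 7 9 5 4 6)| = 6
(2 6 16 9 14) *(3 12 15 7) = (2 6 16 9 14)(3 12 15 7) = [0, 1, 6, 12, 4, 5, 16, 3, 8, 14, 10, 11, 15, 13, 2, 7, 9]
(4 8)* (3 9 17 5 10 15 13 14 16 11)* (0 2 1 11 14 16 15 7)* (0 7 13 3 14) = (0 2 1 11 14 15 3 9 17 5 10 13 16)(4 8) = [2, 11, 1, 9, 8, 10, 6, 7, 4, 17, 13, 14, 12, 16, 15, 3, 0, 5]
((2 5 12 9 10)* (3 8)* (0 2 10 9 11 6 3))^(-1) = ((0 2 5 12 11 6 3 8))^(-1) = (0 8 3 6 11 12 5 2)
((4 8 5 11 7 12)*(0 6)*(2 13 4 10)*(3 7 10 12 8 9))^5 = (0 6)(2 7)(3 10)(4 5)(8 13)(9 11)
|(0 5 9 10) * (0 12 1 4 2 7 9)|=|(0 5)(1 4 2 7 9 10 12)|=14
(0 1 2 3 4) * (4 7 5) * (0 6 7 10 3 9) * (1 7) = (0 7 5 4 6 1 2 9)(3 10) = [7, 2, 9, 10, 6, 4, 1, 5, 8, 0, 3]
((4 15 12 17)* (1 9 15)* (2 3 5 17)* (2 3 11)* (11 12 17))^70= (17)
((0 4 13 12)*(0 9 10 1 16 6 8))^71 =(0 4 13 12 9 10 1 16 6 8) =((0 4 13 12 9 10 1 16 6 8))^71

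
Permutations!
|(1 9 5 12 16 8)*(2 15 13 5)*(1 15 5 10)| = |(1 9 2 5 12 16 8 15 13 10)| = 10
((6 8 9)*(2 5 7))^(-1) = (2 7 5)(6 9 8)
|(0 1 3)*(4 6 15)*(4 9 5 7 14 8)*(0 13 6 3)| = 10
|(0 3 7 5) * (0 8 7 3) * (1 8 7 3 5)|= |(1 8 3 5 7)|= 5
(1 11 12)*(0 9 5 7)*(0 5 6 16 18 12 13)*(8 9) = [8, 11, 2, 3, 4, 7, 16, 5, 9, 6, 10, 13, 1, 0, 14, 15, 18, 17, 12] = (0 8 9 6 16 18 12 1 11 13)(5 7)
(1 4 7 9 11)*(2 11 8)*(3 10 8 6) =(1 4 7 9 6 3 10 8 2 11) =[0, 4, 11, 10, 7, 5, 3, 9, 2, 6, 8, 1]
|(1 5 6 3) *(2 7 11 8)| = |(1 5 6 3)(2 7 11 8)| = 4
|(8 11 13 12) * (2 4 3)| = 12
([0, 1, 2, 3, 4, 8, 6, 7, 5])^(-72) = (8)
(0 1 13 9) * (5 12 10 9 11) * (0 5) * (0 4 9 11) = (0 1 13)(4 9 5 12 10 11) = [1, 13, 2, 3, 9, 12, 6, 7, 8, 5, 11, 4, 10, 0]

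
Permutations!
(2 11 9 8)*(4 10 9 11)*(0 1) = (11)(0 1)(2 4 10 9 8) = [1, 0, 4, 3, 10, 5, 6, 7, 2, 8, 9, 11]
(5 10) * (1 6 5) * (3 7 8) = (1 6 5 10)(3 7 8) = [0, 6, 2, 7, 4, 10, 5, 8, 3, 9, 1]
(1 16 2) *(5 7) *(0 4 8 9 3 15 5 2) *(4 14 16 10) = (0 14 16)(1 10 4 8 9 3 15 5 7 2) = [14, 10, 1, 15, 8, 7, 6, 2, 9, 3, 4, 11, 12, 13, 16, 5, 0]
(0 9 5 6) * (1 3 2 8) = [9, 3, 8, 2, 4, 6, 0, 7, 1, 5] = (0 9 5 6)(1 3 2 8)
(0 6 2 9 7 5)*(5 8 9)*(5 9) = [6, 1, 9, 3, 4, 0, 2, 8, 5, 7] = (0 6 2 9 7 8 5)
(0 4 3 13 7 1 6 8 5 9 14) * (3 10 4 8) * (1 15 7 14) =(0 8 5 9 1 6 3 13 14)(4 10)(7 15) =[8, 6, 2, 13, 10, 9, 3, 15, 5, 1, 4, 11, 12, 14, 0, 7]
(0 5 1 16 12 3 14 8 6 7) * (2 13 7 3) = (0 5 1 16 12 2 13 7)(3 14 8 6) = [5, 16, 13, 14, 4, 1, 3, 0, 6, 9, 10, 11, 2, 7, 8, 15, 12]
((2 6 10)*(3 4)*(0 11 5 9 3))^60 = ((0 11 5 9 3 4)(2 6 10))^60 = (11)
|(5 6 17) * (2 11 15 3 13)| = 15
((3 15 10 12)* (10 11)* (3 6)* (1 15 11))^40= (15)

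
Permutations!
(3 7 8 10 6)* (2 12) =[0, 1, 12, 7, 4, 5, 3, 8, 10, 9, 6, 11, 2] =(2 12)(3 7 8 10 6)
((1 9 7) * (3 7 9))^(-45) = ((9)(1 3 7))^(-45) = (9)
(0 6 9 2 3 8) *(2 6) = (0 2 3 8)(6 9) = [2, 1, 3, 8, 4, 5, 9, 7, 0, 6]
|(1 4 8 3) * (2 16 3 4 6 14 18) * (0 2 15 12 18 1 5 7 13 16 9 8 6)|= 120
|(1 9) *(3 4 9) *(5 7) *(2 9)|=10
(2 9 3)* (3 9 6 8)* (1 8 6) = (9)(1 8 3 2) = [0, 8, 1, 2, 4, 5, 6, 7, 3, 9]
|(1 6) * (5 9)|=2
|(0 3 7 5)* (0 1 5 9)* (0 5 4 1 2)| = |(0 3 7 9 5 2)(1 4)| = 6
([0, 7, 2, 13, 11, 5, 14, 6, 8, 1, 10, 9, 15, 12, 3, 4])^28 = (1 12 7 15 6 4 14 11 3 9 13)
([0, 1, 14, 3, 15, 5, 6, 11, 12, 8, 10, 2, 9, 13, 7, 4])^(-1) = [0, 1, 11, 3, 15, 5, 6, 14, 9, 12, 10, 7, 8, 13, 2, 4]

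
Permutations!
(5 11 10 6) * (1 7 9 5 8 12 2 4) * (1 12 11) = (1 7 9 5)(2 4 12)(6 8 11 10) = [0, 7, 4, 3, 12, 1, 8, 9, 11, 5, 6, 10, 2]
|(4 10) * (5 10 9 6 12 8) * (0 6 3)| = 9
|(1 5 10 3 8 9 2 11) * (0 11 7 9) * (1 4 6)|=|(0 11 4 6 1 5 10 3 8)(2 7 9)|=9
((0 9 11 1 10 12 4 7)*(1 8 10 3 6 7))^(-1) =(0 7 6 3 1 4 12 10 8 11 9) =((0 9 11 8 10 12 4 1 3 6 7))^(-1)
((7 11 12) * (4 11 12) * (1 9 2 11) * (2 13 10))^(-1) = ((1 9 13 10 2 11 4)(7 12))^(-1) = (1 4 11 2 10 13 9)(7 12)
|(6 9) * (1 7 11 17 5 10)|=|(1 7 11 17 5 10)(6 9)|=6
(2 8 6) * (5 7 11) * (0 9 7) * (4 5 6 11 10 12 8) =(0 9 7 10 12 8 11 6 2 4 5) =[9, 1, 4, 3, 5, 0, 2, 10, 11, 7, 12, 6, 8]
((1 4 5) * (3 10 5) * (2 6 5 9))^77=(1 2 3 5 9 4 6 10)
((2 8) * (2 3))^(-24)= (8)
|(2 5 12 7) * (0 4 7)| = |(0 4 7 2 5 12)| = 6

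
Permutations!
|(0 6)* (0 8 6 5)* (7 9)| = 2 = |(0 5)(6 8)(7 9)|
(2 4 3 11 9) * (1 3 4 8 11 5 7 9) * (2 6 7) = (1 3 5 2 8 11)(6 7 9) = [0, 3, 8, 5, 4, 2, 7, 9, 11, 6, 10, 1]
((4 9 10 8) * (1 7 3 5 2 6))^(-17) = ((1 7 3 5 2 6)(4 9 10 8))^(-17) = (1 7 3 5 2 6)(4 8 10 9)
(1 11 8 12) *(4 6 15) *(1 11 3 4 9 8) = [0, 3, 2, 4, 6, 5, 15, 7, 12, 8, 10, 1, 11, 13, 14, 9] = (1 3 4 6 15 9 8 12 11)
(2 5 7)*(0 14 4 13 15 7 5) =[14, 1, 0, 3, 13, 5, 6, 2, 8, 9, 10, 11, 12, 15, 4, 7] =(0 14 4 13 15 7 2)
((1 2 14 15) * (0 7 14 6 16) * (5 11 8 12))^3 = (0 15 6 7 1 16 14 2)(5 12 8 11)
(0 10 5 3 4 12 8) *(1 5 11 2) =(0 10 11 2 1 5 3 4 12 8) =[10, 5, 1, 4, 12, 3, 6, 7, 0, 9, 11, 2, 8]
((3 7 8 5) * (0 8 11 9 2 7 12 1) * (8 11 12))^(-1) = (0 1 12 7 2 9 11)(3 5 8)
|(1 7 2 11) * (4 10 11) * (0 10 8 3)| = 9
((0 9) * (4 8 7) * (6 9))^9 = ((0 6 9)(4 8 7))^9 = (9)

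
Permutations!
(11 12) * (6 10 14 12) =[0, 1, 2, 3, 4, 5, 10, 7, 8, 9, 14, 6, 11, 13, 12] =(6 10 14 12 11)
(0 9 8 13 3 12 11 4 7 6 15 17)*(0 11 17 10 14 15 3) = (0 9 8 13)(3 12 17 11 4 7 6)(10 14 15) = [9, 1, 2, 12, 7, 5, 3, 6, 13, 8, 14, 4, 17, 0, 15, 10, 16, 11]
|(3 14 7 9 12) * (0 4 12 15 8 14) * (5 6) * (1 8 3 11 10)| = 12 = |(0 4 12 11 10 1 8 14 7 9 15 3)(5 6)|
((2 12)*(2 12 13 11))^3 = ((2 13 11))^3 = (13)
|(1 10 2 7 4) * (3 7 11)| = |(1 10 2 11 3 7 4)| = 7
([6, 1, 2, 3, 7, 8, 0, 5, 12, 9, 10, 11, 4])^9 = [6, 1, 2, 3, 12, 7, 0, 4, 5, 9, 10, 11, 8]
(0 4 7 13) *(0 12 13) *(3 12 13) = (13)(0 4 7)(3 12) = [4, 1, 2, 12, 7, 5, 6, 0, 8, 9, 10, 11, 3, 13]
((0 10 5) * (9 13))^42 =((0 10 5)(9 13))^42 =(13)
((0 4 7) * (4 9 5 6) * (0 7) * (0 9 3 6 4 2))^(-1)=(0 2 6 3)(4 5 9)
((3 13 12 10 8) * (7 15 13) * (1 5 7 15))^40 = (1 5 7)(3 10 13)(8 12 15)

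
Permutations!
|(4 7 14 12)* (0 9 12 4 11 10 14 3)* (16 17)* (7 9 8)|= 12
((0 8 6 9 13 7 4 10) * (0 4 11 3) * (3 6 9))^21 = (0 11 9 3 7 8 6 13)(4 10)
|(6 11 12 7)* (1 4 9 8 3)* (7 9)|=9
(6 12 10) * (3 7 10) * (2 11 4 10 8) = (2 11 4 10 6 12 3 7 8) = [0, 1, 11, 7, 10, 5, 12, 8, 2, 9, 6, 4, 3]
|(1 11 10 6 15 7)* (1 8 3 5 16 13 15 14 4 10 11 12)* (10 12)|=|(1 10 6 14 4 12)(3 5 16 13 15 7 8)|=42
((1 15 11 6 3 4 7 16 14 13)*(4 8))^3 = (1 6 4 14 15 3 7 13 11 8 16)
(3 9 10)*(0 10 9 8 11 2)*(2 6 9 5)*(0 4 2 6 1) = (0 10 3 8 11 1)(2 4)(5 6 9) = [10, 0, 4, 8, 2, 6, 9, 7, 11, 5, 3, 1]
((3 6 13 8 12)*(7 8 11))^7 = (13)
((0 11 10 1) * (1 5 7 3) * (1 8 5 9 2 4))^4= ((0 11 10 9 2 4 1)(3 8 5 7))^4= (0 2 11 4 10 1 9)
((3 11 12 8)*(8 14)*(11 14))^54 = (14)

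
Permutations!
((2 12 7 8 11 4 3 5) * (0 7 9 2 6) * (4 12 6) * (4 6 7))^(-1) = (0 6 5 3 4)(2 9 12 11 8 7)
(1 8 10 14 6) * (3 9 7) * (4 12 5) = (1 8 10 14 6)(3 9 7)(4 12 5) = [0, 8, 2, 9, 12, 4, 1, 3, 10, 7, 14, 11, 5, 13, 6]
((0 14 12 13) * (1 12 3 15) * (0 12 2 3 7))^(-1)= ((0 14 7)(1 2 3 15)(12 13))^(-1)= (0 7 14)(1 15 3 2)(12 13)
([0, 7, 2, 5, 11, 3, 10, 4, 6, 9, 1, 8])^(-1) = [0, 10, 2, 5, 7, 3, 8, 1, 11, 9, 6, 4]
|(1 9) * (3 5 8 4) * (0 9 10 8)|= 8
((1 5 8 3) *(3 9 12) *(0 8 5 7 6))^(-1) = (0 6 7 1 3 12 9 8) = ((0 8 9 12 3 1 7 6))^(-1)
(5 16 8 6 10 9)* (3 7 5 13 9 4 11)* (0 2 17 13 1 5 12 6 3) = (0 2 17 13 9 1 5 16 8 3 7 12 6 10 4 11) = [2, 5, 17, 7, 11, 16, 10, 12, 3, 1, 4, 0, 6, 9, 14, 15, 8, 13]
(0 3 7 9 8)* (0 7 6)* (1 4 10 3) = [1, 4, 2, 6, 10, 5, 0, 9, 7, 8, 3] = (0 1 4 10 3 6)(7 9 8)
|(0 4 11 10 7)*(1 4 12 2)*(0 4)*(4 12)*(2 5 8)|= |(0 4 11 10 7 12 5 8 2 1)|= 10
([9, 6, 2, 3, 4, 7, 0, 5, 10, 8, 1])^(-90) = (10)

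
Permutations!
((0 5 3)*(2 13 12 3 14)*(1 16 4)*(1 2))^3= ((0 5 14 1 16 4 2 13 12 3))^3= (0 1 2 3 14 4 12 5 16 13)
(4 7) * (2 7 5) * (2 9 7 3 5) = (2 3 5 9 7 4) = [0, 1, 3, 5, 2, 9, 6, 4, 8, 7]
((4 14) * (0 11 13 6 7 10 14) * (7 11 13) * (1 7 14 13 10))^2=((0 10 13 6 11 14 4)(1 7))^2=(0 13 11 4 10 6 14)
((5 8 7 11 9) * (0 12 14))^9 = ((0 12 14)(5 8 7 11 9))^9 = (14)(5 9 11 7 8)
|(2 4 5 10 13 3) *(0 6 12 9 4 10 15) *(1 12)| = 8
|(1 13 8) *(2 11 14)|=|(1 13 8)(2 11 14)|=3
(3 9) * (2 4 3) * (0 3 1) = (0 3 9 2 4 1) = [3, 0, 4, 9, 1, 5, 6, 7, 8, 2]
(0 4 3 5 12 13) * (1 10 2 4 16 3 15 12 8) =[16, 10, 4, 5, 15, 8, 6, 7, 1, 9, 2, 11, 13, 0, 14, 12, 3] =(0 16 3 5 8 1 10 2 4 15 12 13)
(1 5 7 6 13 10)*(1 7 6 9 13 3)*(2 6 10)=(1 5 10 7 9 13 2 6 3)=[0, 5, 6, 1, 4, 10, 3, 9, 8, 13, 7, 11, 12, 2]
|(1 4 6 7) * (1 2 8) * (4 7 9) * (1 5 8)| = 6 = |(1 7 2)(4 6 9)(5 8)|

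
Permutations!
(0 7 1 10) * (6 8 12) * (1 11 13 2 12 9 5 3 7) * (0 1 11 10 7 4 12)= [11, 7, 0, 4, 12, 3, 8, 10, 9, 5, 1, 13, 6, 2]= (0 11 13 2)(1 7 10)(3 4 12 6 8 9 5)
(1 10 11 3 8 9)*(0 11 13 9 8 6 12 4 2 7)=(0 11 3 6 12 4 2 7)(1 10 13 9)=[11, 10, 7, 6, 2, 5, 12, 0, 8, 1, 13, 3, 4, 9]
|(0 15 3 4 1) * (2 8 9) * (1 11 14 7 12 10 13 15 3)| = 33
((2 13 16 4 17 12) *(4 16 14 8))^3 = (2 8 12 14 17 13 4)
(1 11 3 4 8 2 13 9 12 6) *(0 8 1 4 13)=[8, 11, 0, 13, 1, 5, 4, 7, 2, 12, 10, 3, 6, 9]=(0 8 2)(1 11 3 13 9 12 6 4)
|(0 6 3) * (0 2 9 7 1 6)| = |(1 6 3 2 9 7)| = 6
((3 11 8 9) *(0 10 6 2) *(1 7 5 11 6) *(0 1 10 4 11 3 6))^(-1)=(0 3 5 7 1 2 6 9 8 11 4)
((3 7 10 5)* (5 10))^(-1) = ((10)(3 7 5))^(-1) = (10)(3 5 7)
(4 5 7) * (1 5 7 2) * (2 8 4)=[0, 5, 1, 3, 7, 8, 6, 2, 4]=(1 5 8 4 7 2)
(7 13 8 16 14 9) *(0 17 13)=(0 17 13 8 16 14 9 7)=[17, 1, 2, 3, 4, 5, 6, 0, 16, 7, 10, 11, 12, 8, 9, 15, 14, 13]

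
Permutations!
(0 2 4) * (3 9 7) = [2, 1, 4, 9, 0, 5, 6, 3, 8, 7] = (0 2 4)(3 9 7)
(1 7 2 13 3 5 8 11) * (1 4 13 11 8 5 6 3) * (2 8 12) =(1 7 8 12 2 11 4 13)(3 6) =[0, 7, 11, 6, 13, 5, 3, 8, 12, 9, 10, 4, 2, 1]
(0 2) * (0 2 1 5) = (0 1 5) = [1, 5, 2, 3, 4, 0]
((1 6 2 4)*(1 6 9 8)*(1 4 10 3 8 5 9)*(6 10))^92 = (10)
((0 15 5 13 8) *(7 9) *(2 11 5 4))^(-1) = ((0 15 4 2 11 5 13 8)(7 9))^(-1) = (0 8 13 5 11 2 4 15)(7 9)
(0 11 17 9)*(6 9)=(0 11 17 6 9)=[11, 1, 2, 3, 4, 5, 9, 7, 8, 0, 10, 17, 12, 13, 14, 15, 16, 6]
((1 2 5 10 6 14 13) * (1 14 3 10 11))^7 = (1 11 5 2)(3 10 6)(13 14)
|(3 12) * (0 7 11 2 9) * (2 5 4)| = |(0 7 11 5 4 2 9)(3 12)| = 14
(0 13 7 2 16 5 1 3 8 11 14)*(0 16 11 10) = [13, 3, 11, 8, 4, 1, 6, 2, 10, 9, 0, 14, 12, 7, 16, 15, 5] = (0 13 7 2 11 14 16 5 1 3 8 10)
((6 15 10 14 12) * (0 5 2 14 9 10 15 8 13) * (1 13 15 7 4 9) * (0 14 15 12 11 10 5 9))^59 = (0 2 4 5 7 9 15)(1 10 11 14 13)(6 12 8)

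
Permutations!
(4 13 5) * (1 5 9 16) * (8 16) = (1 5 4 13 9 8 16) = [0, 5, 2, 3, 13, 4, 6, 7, 16, 8, 10, 11, 12, 9, 14, 15, 1]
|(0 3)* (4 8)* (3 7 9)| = |(0 7 9 3)(4 8)| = 4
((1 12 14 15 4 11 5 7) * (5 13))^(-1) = (1 7 5 13 11 4 15 14 12)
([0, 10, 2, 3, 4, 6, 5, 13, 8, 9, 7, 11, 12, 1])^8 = (13)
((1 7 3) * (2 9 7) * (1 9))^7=(1 2)(3 9 7)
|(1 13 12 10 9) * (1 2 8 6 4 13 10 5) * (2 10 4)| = 30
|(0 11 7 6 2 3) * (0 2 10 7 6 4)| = |(0 11 6 10 7 4)(2 3)| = 6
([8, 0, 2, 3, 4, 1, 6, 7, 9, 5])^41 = (0 8 9 5 1)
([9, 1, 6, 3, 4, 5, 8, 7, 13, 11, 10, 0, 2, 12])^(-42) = (2 13 6 12 8)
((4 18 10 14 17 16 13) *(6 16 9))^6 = ((4 18 10 14 17 9 6 16 13))^6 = (4 6 14)(9 10 13)(16 17 18)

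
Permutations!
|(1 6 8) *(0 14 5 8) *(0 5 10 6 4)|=|(0 14 10 6 5 8 1 4)|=8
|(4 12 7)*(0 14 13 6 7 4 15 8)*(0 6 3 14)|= 12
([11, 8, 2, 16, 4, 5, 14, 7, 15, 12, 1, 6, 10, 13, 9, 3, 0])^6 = (0 10)(1 11)(3 9)(6 8)(12 16)(14 15)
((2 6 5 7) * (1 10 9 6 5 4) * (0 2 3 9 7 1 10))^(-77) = (0 1 5 2)(3 9 6 4 10 7)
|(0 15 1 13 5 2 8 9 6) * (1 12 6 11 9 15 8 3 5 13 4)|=30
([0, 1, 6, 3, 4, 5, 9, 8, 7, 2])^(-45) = (9)(7 8)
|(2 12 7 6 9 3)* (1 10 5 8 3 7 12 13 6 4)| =11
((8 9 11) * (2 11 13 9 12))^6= ((2 11 8 12)(9 13))^6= (13)(2 8)(11 12)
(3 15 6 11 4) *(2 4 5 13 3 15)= (2 4 15 6 11 5 13 3)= [0, 1, 4, 2, 15, 13, 11, 7, 8, 9, 10, 5, 12, 3, 14, 6]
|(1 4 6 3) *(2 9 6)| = |(1 4 2 9 6 3)| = 6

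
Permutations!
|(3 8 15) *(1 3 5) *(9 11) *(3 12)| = |(1 12 3 8 15 5)(9 11)| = 6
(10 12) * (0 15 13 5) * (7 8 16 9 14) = [15, 1, 2, 3, 4, 0, 6, 8, 16, 14, 12, 11, 10, 5, 7, 13, 9] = (0 15 13 5)(7 8 16 9 14)(10 12)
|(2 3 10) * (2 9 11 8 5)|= 7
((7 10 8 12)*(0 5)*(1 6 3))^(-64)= (12)(1 3 6)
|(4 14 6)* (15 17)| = 6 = |(4 14 6)(15 17)|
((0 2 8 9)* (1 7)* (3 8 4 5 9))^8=((0 2 4 5 9)(1 7)(3 8))^8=(0 5 2 9 4)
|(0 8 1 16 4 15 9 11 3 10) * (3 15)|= 21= |(0 8 1 16 4 3 10)(9 11 15)|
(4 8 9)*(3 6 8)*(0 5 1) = (0 5 1)(3 6 8 9 4) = [5, 0, 2, 6, 3, 1, 8, 7, 9, 4]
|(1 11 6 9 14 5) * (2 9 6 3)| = |(1 11 3 2 9 14 5)| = 7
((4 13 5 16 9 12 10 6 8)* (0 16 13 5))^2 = (0 9 10 8 5)(4 13 16 12 6) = ((0 16 9 12 10 6 8 4 5 13))^2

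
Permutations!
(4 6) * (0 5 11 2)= (0 5 11 2)(4 6)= [5, 1, 0, 3, 6, 11, 4, 7, 8, 9, 10, 2]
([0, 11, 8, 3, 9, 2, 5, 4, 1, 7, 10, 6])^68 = (1 6 2)(4 7 9)(5 8 11)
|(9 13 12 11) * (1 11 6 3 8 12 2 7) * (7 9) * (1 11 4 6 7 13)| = 11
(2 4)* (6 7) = (2 4)(6 7) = [0, 1, 4, 3, 2, 5, 7, 6]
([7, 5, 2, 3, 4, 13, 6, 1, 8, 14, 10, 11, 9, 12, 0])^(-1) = [14, 7, 2, 3, 4, 1, 6, 0, 8, 12, 10, 11, 13, 5, 9]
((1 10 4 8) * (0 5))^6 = (1 4)(8 10)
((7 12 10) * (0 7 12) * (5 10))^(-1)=((0 7)(5 10 12))^(-1)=(0 7)(5 12 10)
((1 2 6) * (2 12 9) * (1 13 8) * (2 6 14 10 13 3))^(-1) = ((1 12 9 6 3 2 14 10 13 8))^(-1) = (1 8 13 10 14 2 3 6 9 12)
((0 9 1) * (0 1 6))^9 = (9)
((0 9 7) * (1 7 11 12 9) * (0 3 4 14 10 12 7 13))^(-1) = (0 13 1)(3 7 11 9 12 10 14 4)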